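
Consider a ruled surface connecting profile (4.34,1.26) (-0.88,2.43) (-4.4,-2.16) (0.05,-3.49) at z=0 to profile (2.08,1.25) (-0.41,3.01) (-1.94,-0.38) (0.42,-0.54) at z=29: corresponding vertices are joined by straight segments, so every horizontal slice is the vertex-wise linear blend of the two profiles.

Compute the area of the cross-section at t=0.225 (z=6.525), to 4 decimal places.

Area at t=0.225: 22.0488

Cross-section at t=0.225: each vertex is (1-t)·p0[i] + t·p1[i].
  v1: (1-0.225)·(4.34,1.26) + 0.225·(2.08,1.25) = (3.8315,1.2578)
  v2: (1-0.225)·(-0.88,2.43) + 0.225·(-0.41,3.01) = (-0.7743,2.5605)
  v3: (1-0.225)·(-4.4,-2.16) + 0.225·(-1.94,-0.38) = (-3.8465,-1.7595)
  v4: (1-0.225)·(0.05,-3.49) + 0.225·(0.42,-0.54) = (0.1333,-2.8263)
Shoelace sum Σ(x_i·y_{i+1} − x_{i+1}·y_i):
  i=1: 3.8315·2.5605 − -0.7743·1.2578 = +10.7844 (running +10.7844)
  i=2: -0.7743·-1.7595 − -3.8465·2.5605 = +11.2113 (running +21.9956)
  i=3: -3.8465·-2.8263 − 0.1333·-1.7595 = +11.1056 (running +33.1012)
  i=4: 0.1333·1.2578 − 3.8315·-2.8263 = +10.9964 (running +44.0976)
Area = |Σ|/2 = |44.0976|/2 = 22.0488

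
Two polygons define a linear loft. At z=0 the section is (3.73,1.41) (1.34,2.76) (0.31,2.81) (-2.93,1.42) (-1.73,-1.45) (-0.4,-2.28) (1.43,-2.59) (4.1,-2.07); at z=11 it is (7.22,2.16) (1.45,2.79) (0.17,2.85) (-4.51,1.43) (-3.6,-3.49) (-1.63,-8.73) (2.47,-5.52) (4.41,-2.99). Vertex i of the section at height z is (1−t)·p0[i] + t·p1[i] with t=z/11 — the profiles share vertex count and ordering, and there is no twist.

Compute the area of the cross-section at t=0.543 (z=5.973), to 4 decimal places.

Area at t=0.543: 52.5612

Cross-section at t=0.543: each vertex is (1-t)·p0[i] + t·p1[i].
  v1: (1-0.543)·(3.73,1.41) + 0.543·(7.22,2.16) = (5.6251,1.8173)
  v2: (1-0.543)·(1.34,2.76) + 0.543·(1.45,2.79) = (1.3997,2.7763)
  v3: (1-0.543)·(0.31,2.81) + 0.543·(0.17,2.85) = (0.2340,2.8317)
  v4: (1-0.543)·(-2.93,1.42) + 0.543·(-4.51,1.43) = (-3.7879,1.4254)
  v5: (1-0.543)·(-1.73,-1.45) + 0.543·(-3.6,-3.49) = (-2.7454,-2.5577)
  v6: (1-0.543)·(-0.4,-2.28) + 0.543·(-1.63,-8.73) = (-1.0679,-5.7824)
  v7: (1-0.543)·(1.43,-2.59) + 0.543·(2.47,-5.52) = (1.9947,-4.1810)
  v8: (1-0.543)·(4.1,-2.07) + 0.543·(4.41,-2.99) = (4.2683,-2.5696)
Shoelace sum Σ(x_i·y_{i+1} − x_{i+1}·y_i):
  i=1: 5.6251·2.7763 − 1.3997·1.8173 = +13.0732 (running +13.0732)
  i=2: 1.3997·2.8317 − 0.2340·2.7763 = +3.3140 (running +16.3872)
  i=3: 0.2340·1.4254 − -3.7879·2.8317 = +11.0599 (running +27.4471)
  i=4: -3.7879·-2.5577 − -2.7454·1.4254 = +13.6019 (running +41.0490)
  i=5: -2.7454·-5.7824 − -1.0679·-2.5577 = +13.1436 (running +54.1926)
  i=6: -1.0679·-4.1810 − 1.9947·-5.7824 = +15.9990 (running +70.1916)
  i=7: 1.9947·-2.5696 − 4.2683·-4.1810 = +12.7203 (running +82.9119)
  i=8: 4.2683·1.8173 − 5.6251·-2.5696 = +22.2106 (running +105.1224)
Area = |Σ|/2 = |105.1224|/2 = 52.5612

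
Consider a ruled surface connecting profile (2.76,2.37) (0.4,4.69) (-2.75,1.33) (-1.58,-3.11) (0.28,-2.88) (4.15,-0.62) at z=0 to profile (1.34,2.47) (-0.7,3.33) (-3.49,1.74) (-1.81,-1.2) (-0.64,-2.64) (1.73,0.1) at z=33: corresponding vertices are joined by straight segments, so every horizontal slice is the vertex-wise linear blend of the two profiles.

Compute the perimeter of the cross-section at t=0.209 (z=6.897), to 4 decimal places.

Cross-section at t=0.209: each vertex is (1-t)·p0[i] + t·p1[i].
  v1: (1-0.209)·(2.76,2.37) + 0.209·(1.34,2.47) = (2.4632,2.3909)
  v2: (1-0.209)·(0.4,4.69) + 0.209·(-0.7,3.33) = (0.1701,4.4058)
  v3: (1-0.209)·(-2.75,1.33) + 0.209·(-3.49,1.74) = (-2.9047,1.4157)
  v4: (1-0.209)·(-1.58,-3.11) + 0.209·(-1.81,-1.2) = (-1.6281,-2.7108)
  v5: (1-0.209)·(0.28,-2.88) + 0.209·(-0.64,-2.64) = (0.0877,-2.8298)
  v6: (1-0.209)·(4.15,-0.62) + 0.209·(1.73,0.1) = (3.6442,-0.4695)
Perimeter = Σ |v_{i+1} − v_i|:
  edge 1→2: √(-2.2931² + 2.0149²) = 3.0525 (running 3.0525)
  edge 2→3: √(-3.0748² + -2.9901²) = 4.2889 (running 7.3415)
  edge 3→4: √(1.2766² + -4.1265²) = 4.3195 (running 11.6609)
  edge 4→5: √(1.7158² + -0.1190²) = 1.7199 (running 13.3808)
  edge 5→6: √(3.5565² + 2.3603²) = 4.2685 (running 17.6493)
  edge 6→1: √(-1.1810² + 2.8604²) = 3.0946 (running 20.7439)
Perimeter = 20.7439

Perimeter at t=0.209: 20.7439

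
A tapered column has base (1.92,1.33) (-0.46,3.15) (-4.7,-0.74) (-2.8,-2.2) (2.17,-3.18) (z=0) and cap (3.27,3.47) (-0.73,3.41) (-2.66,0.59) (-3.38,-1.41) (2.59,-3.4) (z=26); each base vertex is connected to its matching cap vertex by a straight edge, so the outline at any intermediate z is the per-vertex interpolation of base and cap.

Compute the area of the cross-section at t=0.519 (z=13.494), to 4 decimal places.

Cross-section at t=0.519: each vertex is (1-t)·p0[i] + t·p1[i].
  v1: (1-0.519)·(1.92,1.33) + 0.519·(3.27,3.47) = (2.6206,2.4407)
  v2: (1-0.519)·(-0.46,3.15) + 0.519·(-0.73,3.41) = (-0.6001,3.2849)
  v3: (1-0.519)·(-4.7,-0.74) + 0.519·(-2.66,0.59) = (-3.6412,-0.0497)
  v4: (1-0.519)·(-2.8,-2.2) + 0.519·(-3.38,-1.41) = (-3.1010,-1.7900)
  v5: (1-0.519)·(2.17,-3.18) + 0.519·(2.59,-3.4) = (2.3880,-3.2942)
Shoelace sum Σ(x_i·y_{i+1} − x_{i+1}·y_i):
  i=1: 2.6206·3.2849 − -0.6001·2.4407 = +10.0734 (running +10.0734)
  i=2: -0.6001·-0.0497 − -3.6412·3.2849 = +11.9911 (running +22.0645)
  i=3: -3.6412·-1.7900 − -3.1010·-0.0497 = +6.3636 (running +28.4281)
  i=4: -3.1010·-3.2942 − 2.3880·-1.7900 = +14.4898 (running +42.9178)
  i=5: 2.3880·2.4407 − 2.6206·-3.2942 = +14.4611 (running +57.3790)
Area = |Σ|/2 = |57.3790|/2 = 28.6895

Area at t=0.519: 28.6895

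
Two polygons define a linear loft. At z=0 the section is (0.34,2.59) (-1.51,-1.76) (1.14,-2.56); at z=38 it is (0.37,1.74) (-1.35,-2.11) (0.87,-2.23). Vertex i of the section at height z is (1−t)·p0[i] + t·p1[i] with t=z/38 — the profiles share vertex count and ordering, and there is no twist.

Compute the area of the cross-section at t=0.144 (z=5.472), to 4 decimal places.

Area at t=0.144: 6.1788

Cross-section at t=0.144: each vertex is (1-t)·p0[i] + t·p1[i].
  v1: (1-0.144)·(0.34,2.59) + 0.144·(0.37,1.74) = (0.3443,2.4676)
  v2: (1-0.144)·(-1.51,-1.76) + 0.144·(-1.35,-2.11) = (-1.4870,-1.8104)
  v3: (1-0.144)·(1.14,-2.56) + 0.144·(0.87,-2.23) = (1.1011,-2.5125)
Shoelace sum Σ(x_i·y_{i+1} − x_{i+1}·y_i):
  i=1: 0.3443·-1.8104 − -1.4870·2.4676 = +3.0459 (running +3.0459)
  i=2: -1.4870·-2.5125 − 1.1011·-1.8104 = +5.7294 (running +8.7753)
  i=3: 1.1011·2.4676 − 0.3443·-2.5125 = +3.5822 (running +12.3575)
Area = |Σ|/2 = |12.3575|/2 = 6.1788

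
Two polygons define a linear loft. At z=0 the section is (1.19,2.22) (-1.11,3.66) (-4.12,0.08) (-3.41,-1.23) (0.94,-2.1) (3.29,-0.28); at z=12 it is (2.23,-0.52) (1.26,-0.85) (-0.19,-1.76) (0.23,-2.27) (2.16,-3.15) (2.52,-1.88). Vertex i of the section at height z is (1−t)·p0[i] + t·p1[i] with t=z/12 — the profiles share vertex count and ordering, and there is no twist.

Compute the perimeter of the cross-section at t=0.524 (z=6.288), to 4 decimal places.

Cross-section at t=0.524: each vertex is (1-t)·p0[i] + t·p1[i].
  v1: (1-0.524)·(1.19,2.22) + 0.524·(2.23,-0.52) = (1.7350,0.7842)
  v2: (1-0.524)·(-1.11,3.66) + 0.524·(1.26,-0.85) = (0.1319,1.2968)
  v3: (1-0.524)·(-4.12,0.08) + 0.524·(-0.19,-1.76) = (-2.0607,-0.8842)
  v4: (1-0.524)·(-3.41,-1.23) + 0.524·(0.23,-2.27) = (-1.5026,-1.7750)
  v5: (1-0.524)·(0.94,-2.1) + 0.524·(2.16,-3.15) = (1.5793,-2.6502)
  v6: (1-0.524)·(3.29,-0.28) + 0.524·(2.52,-1.88) = (2.8865,-1.1184)
Perimeter = Σ |v_{i+1} − v_i|:
  edge 1→2: √(-1.6031² + 0.5125²) = 1.6830 (running 1.6830)
  edge 2→3: √(-2.1926² + -2.1809²) = 3.0925 (running 4.7755)
  edge 3→4: √(0.5580² + -0.8908²) = 1.0512 (running 5.8267)
  edge 4→5: √(3.0819² + -0.8752²) = 3.2038 (running 9.0305)
  edge 5→6: √(1.3072² + 1.5318²) = 2.0138 (running 11.0443)
  edge 6→1: √(-1.1516² + 1.9026²) = 2.2240 (running 13.2683)
Perimeter = 13.2683

Perimeter at t=0.524: 13.2683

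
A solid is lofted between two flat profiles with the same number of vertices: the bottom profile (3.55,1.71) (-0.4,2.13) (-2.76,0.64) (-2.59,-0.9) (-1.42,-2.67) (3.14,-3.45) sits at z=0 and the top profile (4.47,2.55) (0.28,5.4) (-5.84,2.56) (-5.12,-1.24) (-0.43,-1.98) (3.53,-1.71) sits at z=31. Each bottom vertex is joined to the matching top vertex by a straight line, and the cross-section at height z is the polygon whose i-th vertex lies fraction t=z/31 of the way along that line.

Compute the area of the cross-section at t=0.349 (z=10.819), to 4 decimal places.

Cross-section at t=0.349: each vertex is (1-t)·p0[i] + t·p1[i].
  v1: (1-0.349)·(3.55,1.71) + 0.349·(4.47,2.55) = (3.8711,2.0032)
  v2: (1-0.349)·(-0.4,2.13) + 0.349·(0.28,5.4) = (-0.1627,3.2712)
  v3: (1-0.349)·(-2.76,0.64) + 0.349·(-5.84,2.56) = (-3.8349,1.3101)
  v4: (1-0.349)·(-2.59,-0.9) + 0.349·(-5.12,-1.24) = (-3.4730,-1.0187)
  v5: (1-0.349)·(-1.42,-2.67) + 0.349·(-0.43,-1.98) = (-1.0745,-2.4292)
  v6: (1-0.349)·(3.14,-3.45) + 0.349·(3.53,-1.71) = (3.2761,-2.8427)
Shoelace sum Σ(x_i·y_{i+1} − x_{i+1}·y_i):
  i=1: 3.8711·3.2712 − -0.1627·2.0032 = +12.9891 (running +12.9891)
  i=2: -0.1627·1.3101 − -3.8349·3.2712 = +12.3318 (running +25.3208)
  i=3: -3.8349·-1.0187 − -3.4730·1.3101 = +8.4563 (running +33.7772)
  i=4: -3.4730·-2.4292 − -1.0745·-1.0187 = +7.3420 (running +41.1192)
  i=5: -1.0745·-2.8427 − 3.2761·-2.4292 = +11.0128 (running +52.1320)
  i=6: 3.2761·2.0032 − 3.8711·-2.8427 = +17.5670 (running +69.6990)
Area = |Σ|/2 = |69.6990|/2 = 34.8495

Area at t=0.349: 34.8495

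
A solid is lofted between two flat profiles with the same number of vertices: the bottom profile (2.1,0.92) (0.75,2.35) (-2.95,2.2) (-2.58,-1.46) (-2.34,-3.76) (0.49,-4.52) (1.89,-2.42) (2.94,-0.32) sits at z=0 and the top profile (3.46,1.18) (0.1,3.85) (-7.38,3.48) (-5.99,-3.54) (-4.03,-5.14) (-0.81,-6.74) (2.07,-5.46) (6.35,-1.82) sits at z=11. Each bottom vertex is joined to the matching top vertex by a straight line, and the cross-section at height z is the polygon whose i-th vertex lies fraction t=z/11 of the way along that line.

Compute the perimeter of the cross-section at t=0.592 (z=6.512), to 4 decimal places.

Perimeter at t=0.592: 30.6744

Cross-section at t=0.592: each vertex is (1-t)·p0[i] + t·p1[i].
  v1: (1-0.592)·(2.1,0.92) + 0.592·(3.46,1.18) = (2.9051,1.0739)
  v2: (1-0.592)·(0.75,2.35) + 0.592·(0.1,3.85) = (0.3652,3.2380)
  v3: (1-0.592)·(-2.95,2.2) + 0.592·(-7.38,3.48) = (-5.5726,2.9578)
  v4: (1-0.592)·(-2.58,-1.46) + 0.592·(-5.99,-3.54) = (-4.5987,-2.6914)
  v5: (1-0.592)·(-2.34,-3.76) + 0.592·(-4.03,-5.14) = (-3.3405,-4.5770)
  v6: (1-0.592)·(0.49,-4.52) + 0.592·(-0.81,-6.74) = (-0.2796,-5.8342)
  v7: (1-0.592)·(1.89,-2.42) + 0.592·(2.07,-5.46) = (1.9966,-4.2197)
  v8: (1-0.592)·(2.94,-0.32) + 0.592·(6.35,-1.82) = (4.9587,-1.2080)
Perimeter = Σ |v_{i+1} − v_i|:
  edge 1→2: √(-2.5399² + 2.1641²) = 3.3368 (running 3.3368)
  edge 2→3: √(-5.9378² + -0.2802²) = 5.9444 (running 9.2812)
  edge 3→4: √(0.9738² + -5.6491²) = 5.7324 (running 15.0136)
  edge 4→5: √(1.2582² + -1.8856²) = 2.2669 (running 17.2805)
  edge 5→6: √(3.0609² + -1.2573²) = 3.3090 (running 20.5895)
  edge 6→7: √(2.2762² + 1.6146²) = 2.7906 (running 23.3802)
  edge 7→8: √(2.9622² + 3.0117²) = 4.2243 (running 27.6045)
  edge 8→1: √(-2.0536² + 2.2819²) = 3.0699 (running 30.6744)
Perimeter = 30.6744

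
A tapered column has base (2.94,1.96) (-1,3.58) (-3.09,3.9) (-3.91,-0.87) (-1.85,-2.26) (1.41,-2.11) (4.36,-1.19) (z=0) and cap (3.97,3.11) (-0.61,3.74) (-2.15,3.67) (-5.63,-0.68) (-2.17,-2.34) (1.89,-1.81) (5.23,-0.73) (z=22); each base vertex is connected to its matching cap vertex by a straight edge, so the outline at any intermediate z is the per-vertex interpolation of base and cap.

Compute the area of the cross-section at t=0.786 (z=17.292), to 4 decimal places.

Area at t=0.786: 43.8009

Cross-section at t=0.786: each vertex is (1-t)·p0[i] + t·p1[i].
  v1: (1-0.786)·(2.94,1.96) + 0.786·(3.97,3.11) = (3.7496,2.8639)
  v2: (1-0.786)·(-1,3.58) + 0.786·(-0.61,3.74) = (-0.6935,3.7058)
  v3: (1-0.786)·(-3.09,3.9) + 0.786·(-2.15,3.67) = (-2.3512,3.7192)
  v4: (1-0.786)·(-3.91,-0.87) + 0.786·(-5.63,-0.68) = (-5.2619,-0.7207)
  v5: (1-0.786)·(-1.85,-2.26) + 0.786·(-2.17,-2.34) = (-2.1015,-2.3229)
  v6: (1-0.786)·(1.41,-2.11) + 0.786·(1.89,-1.81) = (1.7873,-1.8742)
  v7: (1-0.786)·(4.36,-1.19) + 0.786·(5.23,-0.73) = (5.0438,-0.8284)
Shoelace sum Σ(x_i·y_{i+1} − x_{i+1}·y_i):
  i=1: 3.7496·3.7058 − -0.6935·2.8639 = +15.8810 (running +15.8810)
  i=2: -0.6935·3.7192 − -2.3512·3.7058 = +6.1337 (running +22.0147)
  i=3: -2.3512·-0.7207 − -5.2619·3.7192 = +21.2646 (running +43.2794)
  i=4: -5.2619·-2.3229 − -2.1015·-0.7207 = +10.7083 (running +53.9877)
  i=5: -2.1015·-1.8742 − 1.7873·-2.3229 = +8.0903 (running +62.0780)
  i=6: 1.7873·-0.8284 − 5.0438·-1.8742 = +7.9725 (running +70.0505)
  i=7: 5.0438·2.8639 − 3.7496·-0.8284 = +17.5513 (running +87.6018)
Area = |Σ|/2 = |87.6018|/2 = 43.8009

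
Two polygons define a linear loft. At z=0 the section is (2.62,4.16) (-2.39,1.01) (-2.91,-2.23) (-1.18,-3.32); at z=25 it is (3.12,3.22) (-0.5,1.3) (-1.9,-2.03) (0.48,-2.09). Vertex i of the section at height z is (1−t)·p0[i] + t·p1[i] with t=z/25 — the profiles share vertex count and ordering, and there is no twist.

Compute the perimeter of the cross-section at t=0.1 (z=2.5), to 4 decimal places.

Cross-section at t=0.1: each vertex is (1-t)·p0[i] + t·p1[i].
  v1: (1-0.1)·(2.62,4.16) + 0.1·(3.12,3.22) = (2.6700,4.0660)
  v2: (1-0.1)·(-2.39,1.01) + 0.1·(-0.5,1.3) = (-2.2010,1.0390)
  v3: (1-0.1)·(-2.91,-2.23) + 0.1·(-1.9,-2.03) = (-2.8090,-2.2100)
  v4: (1-0.1)·(-1.18,-3.32) + 0.1·(0.48,-2.09) = (-1.0140,-3.1970)
Perimeter = Σ |v_{i+1} − v_i|:
  edge 1→2: √(-4.8710² + -3.0270²) = 5.7349 (running 5.7349)
  edge 2→3: √(-0.6080² + -3.2490²) = 3.3054 (running 9.0403)
  edge 3→4: √(1.7950² + -0.9870²) = 2.0485 (running 11.0888)
  edge 4→1: √(3.6840² + 7.2630²) = 8.1439 (running 19.2327)
Perimeter = 19.2327

Perimeter at t=0.1: 19.2327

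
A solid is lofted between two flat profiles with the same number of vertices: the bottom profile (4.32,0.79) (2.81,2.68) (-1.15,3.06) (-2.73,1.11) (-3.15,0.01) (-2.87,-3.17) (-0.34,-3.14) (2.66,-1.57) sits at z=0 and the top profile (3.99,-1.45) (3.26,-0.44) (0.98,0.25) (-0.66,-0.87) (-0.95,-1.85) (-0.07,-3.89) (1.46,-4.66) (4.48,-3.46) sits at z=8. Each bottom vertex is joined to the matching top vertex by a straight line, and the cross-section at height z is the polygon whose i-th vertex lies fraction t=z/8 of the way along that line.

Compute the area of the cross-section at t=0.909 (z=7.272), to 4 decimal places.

Area at t=0.909: 19.5103

Cross-section at t=0.909: each vertex is (1-t)·p0[i] + t·p1[i].
  v1: (1-0.909)·(4.32,0.79) + 0.909·(3.99,-1.45) = (4.0200,-1.2462)
  v2: (1-0.909)·(2.81,2.68) + 0.909·(3.26,-0.44) = (3.2191,-0.1561)
  v3: (1-0.909)·(-1.15,3.06) + 0.909·(0.98,0.25) = (0.7862,0.5057)
  v4: (1-0.909)·(-2.73,1.11) + 0.909·(-0.66,-0.87) = (-0.8484,-0.6898)
  v5: (1-0.909)·(-3.15,0.01) + 0.909·(-0.95,-1.85) = (-1.1502,-1.6807)
  v6: (1-0.909)·(-2.87,-3.17) + 0.909·(-0.07,-3.89) = (-0.3248,-3.8245)
  v7: (1-0.909)·(-0.34,-3.14) + 0.909·(1.46,-4.66) = (1.2962,-4.5217)
  v8: (1-0.909)·(2.66,-1.57) + 0.909·(4.48,-3.46) = (4.3144,-3.2880)
Shoelace sum Σ(x_i·y_{i+1} − x_{i+1}·y_i):
  i=1: 4.0200·-0.1561 − 3.2191·-1.2462 = +3.3840 (running +3.3840)
  i=2: 3.2191·0.5057 − 0.7862·-0.1561 = +1.7506 (running +5.1346)
  i=3: 0.7862·-0.6898 − -0.8484·0.5057 = -0.1133 (running +5.0213)
  i=4: -0.8484·-1.6807 − -1.1502·-0.6898 = +0.6325 (running +5.6538)
  i=5: -1.1502·-3.8245 − -0.3248·-1.6807 = +3.8530 (running +9.5068)
  i=6: -0.3248·-4.5217 − 1.2962·-3.8245 = +6.4259 (running +15.9327)
  i=7: 1.2962·-3.2880 − 4.3144·-4.5217 = +15.2463 (running +31.1791)
  i=8: 4.3144·-1.2462 − 4.0200·-3.2880 = +7.8415 (running +39.0206)
Area = |Σ|/2 = |39.0206|/2 = 19.5103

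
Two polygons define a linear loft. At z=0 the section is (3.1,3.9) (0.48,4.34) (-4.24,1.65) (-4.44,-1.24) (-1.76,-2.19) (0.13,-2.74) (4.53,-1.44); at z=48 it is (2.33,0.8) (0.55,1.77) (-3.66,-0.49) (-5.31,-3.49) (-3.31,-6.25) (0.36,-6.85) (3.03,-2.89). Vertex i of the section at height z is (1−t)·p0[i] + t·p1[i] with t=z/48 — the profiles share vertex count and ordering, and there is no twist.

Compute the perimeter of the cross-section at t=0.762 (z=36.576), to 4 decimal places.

Perimeter at t=0.762: 25.5206

Cross-section at t=0.762: each vertex is (1-t)·p0[i] + t·p1[i].
  v1: (1-0.762)·(3.1,3.9) + 0.762·(2.33,0.8) = (2.5133,1.5378)
  v2: (1-0.762)·(0.48,4.34) + 0.762·(0.55,1.77) = (0.5333,2.3817)
  v3: (1-0.762)·(-4.24,1.65) + 0.762·(-3.66,-0.49) = (-3.7980,0.0193)
  v4: (1-0.762)·(-4.44,-1.24) + 0.762·(-5.31,-3.49) = (-5.1029,-2.9545)
  v5: (1-0.762)·(-1.76,-2.19) + 0.762·(-3.31,-6.25) = (-2.9411,-5.2837)
  v6: (1-0.762)·(0.13,-2.74) + 0.762·(0.36,-6.85) = (0.3053,-5.8718)
  v7: (1-0.762)·(4.53,-1.44) + 0.762·(3.03,-2.89) = (3.3870,-2.5449)
Perimeter = Σ |v_{i+1} − v_i|:
  edge 1→2: √(-1.9799² + 0.8439²) = 2.1523 (running 2.1523)
  edge 2→3: √(-4.3314² + -2.3623²) = 4.9337 (running 7.0860)
  edge 3→4: √(-1.3049² + -2.9738²) = 3.2475 (running 10.3335)
  edge 4→5: √(2.1618² + -2.3292²) = 3.1779 (running 13.5113)
  edge 5→6: √(3.2464² + -0.5881²) = 3.2992 (running 16.8105)
  edge 6→7: √(3.0817² + 3.3269²) = 4.5349 (running 21.3455)
  edge 7→1: √(-0.8737² + 4.0827²) = 4.1751 (running 25.5206)
Perimeter = 25.5206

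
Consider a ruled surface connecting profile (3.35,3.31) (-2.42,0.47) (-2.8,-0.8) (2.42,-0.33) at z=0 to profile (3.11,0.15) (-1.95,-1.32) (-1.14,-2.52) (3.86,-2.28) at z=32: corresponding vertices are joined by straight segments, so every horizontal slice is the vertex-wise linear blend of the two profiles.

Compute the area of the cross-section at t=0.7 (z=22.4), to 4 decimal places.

Area at t=0.7: 10.7579

Cross-section at t=0.7: each vertex is (1-t)·p0[i] + t·p1[i].
  v1: (1-0.7)·(3.35,3.31) + 0.7·(3.11,0.15) = (3.1820,1.0980)
  v2: (1-0.7)·(-2.42,0.47) + 0.7·(-1.95,-1.32) = (-2.0910,-0.7830)
  v3: (1-0.7)·(-2.8,-0.8) + 0.7·(-1.14,-2.52) = (-1.6380,-2.0040)
  v4: (1-0.7)·(2.42,-0.33) + 0.7·(3.86,-2.28) = (3.4280,-1.6950)
Shoelace sum Σ(x_i·y_{i+1} − x_{i+1}·y_i):
  i=1: 3.1820·-0.7830 − -2.0910·1.0980 = -0.1956 (running -0.1956)
  i=2: -2.0910·-2.0040 − -1.6380·-0.7830 = +2.9078 (running +2.7122)
  i=3: -1.6380·-1.6950 − 3.4280·-2.0040 = +9.6461 (running +12.3583)
  i=4: 3.4280·1.0980 − 3.1820·-1.6950 = +9.1574 (running +21.5158)
Area = |Σ|/2 = |21.5158|/2 = 10.7579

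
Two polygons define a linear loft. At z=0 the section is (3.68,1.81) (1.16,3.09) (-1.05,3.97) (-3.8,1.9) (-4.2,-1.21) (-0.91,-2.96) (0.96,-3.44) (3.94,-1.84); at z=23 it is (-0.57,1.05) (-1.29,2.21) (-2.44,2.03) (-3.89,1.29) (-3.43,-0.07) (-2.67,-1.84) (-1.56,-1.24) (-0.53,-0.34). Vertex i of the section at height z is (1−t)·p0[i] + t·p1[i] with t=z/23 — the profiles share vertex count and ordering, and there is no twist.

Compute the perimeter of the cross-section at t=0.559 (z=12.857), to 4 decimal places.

Cross-section at t=0.559: each vertex is (1-t)·p0[i] + t·p1[i].
  v1: (1-0.559)·(3.68,1.81) + 0.559·(-0.57,1.05) = (1.3042,1.3852)
  v2: (1-0.559)·(1.16,3.09) + 0.559·(-1.29,2.21) = (-0.2096,2.5981)
  v3: (1-0.559)·(-1.05,3.97) + 0.559·(-2.44,2.03) = (-1.8270,2.8855)
  v4: (1-0.559)·(-3.8,1.9) + 0.559·(-3.89,1.29) = (-3.8503,1.5590)
  v5: (1-0.559)·(-4.2,-1.21) + 0.559·(-3.43,-0.07) = (-3.7696,-0.5727)
  v6: (1-0.559)·(-0.91,-2.96) + 0.559·(-2.67,-1.84) = (-1.8938,-2.3339)
  v7: (1-0.559)·(0.96,-3.44) + 0.559·(-1.56,-1.24) = (-0.4487,-2.2102)
  v8: (1-0.559)·(3.94,-1.84) + 0.559·(-0.53,-0.34) = (1.4413,-1.0015)
Perimeter = Σ |v_{i+1} − v_i|:
  edge 1→2: √(-1.5138² + 1.2129²) = 1.9398 (running 1.9398)
  edge 2→3: √(-1.6175² + 0.2875²) = 1.6428 (running 3.5826)
  edge 3→4: √(-2.0233² + -1.3265²) = 2.4194 (running 6.0020)
  edge 4→5: √(0.0807² + -2.1317²) = 2.1333 (running 8.1353)
  edge 5→6: √(1.8757² + -1.7612²) = 2.5730 (running 10.7082)
  edge 6→7: √(1.4452² + 0.1237²) = 1.4504 (running 12.1587)
  edge 7→8: √(1.8900² + 1.2087²) = 2.2434 (running 14.4021)
  edge 8→1: √(-0.1370² + 2.3867²) = 2.3906 (running 16.7927)
Perimeter = 16.7927

Perimeter at t=0.559: 16.7927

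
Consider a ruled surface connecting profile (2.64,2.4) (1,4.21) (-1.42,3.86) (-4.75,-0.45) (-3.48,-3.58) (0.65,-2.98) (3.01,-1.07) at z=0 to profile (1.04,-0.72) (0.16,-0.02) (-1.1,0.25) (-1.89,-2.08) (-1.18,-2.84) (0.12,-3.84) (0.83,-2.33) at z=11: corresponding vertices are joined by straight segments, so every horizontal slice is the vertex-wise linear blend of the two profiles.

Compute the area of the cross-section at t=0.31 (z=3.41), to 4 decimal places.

Area at t=0.31: 28.5594

Cross-section at t=0.31: each vertex is (1-t)·p0[i] + t·p1[i].
  v1: (1-0.31)·(2.64,2.4) + 0.31·(1.04,-0.72) = (2.1440,1.4328)
  v2: (1-0.31)·(1,4.21) + 0.31·(0.16,-0.02) = (0.7396,2.8987)
  v3: (1-0.31)·(-1.42,3.86) + 0.31·(-1.1,0.25) = (-1.3208,2.7409)
  v4: (1-0.31)·(-4.75,-0.45) + 0.31·(-1.89,-2.08) = (-3.8634,-0.9553)
  v5: (1-0.31)·(-3.48,-3.58) + 0.31·(-1.18,-2.84) = (-2.7670,-3.3506)
  v6: (1-0.31)·(0.65,-2.98) + 0.31·(0.12,-3.84) = (0.4857,-3.2466)
  v7: (1-0.31)·(3.01,-1.07) + 0.31·(0.83,-2.33) = (2.3342,-1.4606)
Shoelace sum Σ(x_i·y_{i+1} − x_{i+1}·y_i):
  i=1: 2.1440·2.8987 − 0.7396·1.4328 = +5.1551 (running +5.1551)
  i=2: 0.7396·2.7409 − -1.3208·2.8987 = +5.8558 (running +11.0109)
  i=3: -1.3208·-0.9553 − -3.8634·2.7409 = +11.8510 (running +22.8618)
  i=4: -3.8634·-3.3506 − -2.7670·-0.9553 = +10.3014 (running +33.1632)
  i=5: -2.7670·-3.2466 − 0.4857·-3.3506 = +10.6107 (running +43.7740)
  i=6: 0.4857·-1.4606 − 2.3342·-3.2466 = +6.8688 (running +50.6428)
  i=7: 2.3342·1.4328 − 2.1440·-1.4606 = +6.4760 (running +57.1187)
Area = |Σ|/2 = |57.1187|/2 = 28.5594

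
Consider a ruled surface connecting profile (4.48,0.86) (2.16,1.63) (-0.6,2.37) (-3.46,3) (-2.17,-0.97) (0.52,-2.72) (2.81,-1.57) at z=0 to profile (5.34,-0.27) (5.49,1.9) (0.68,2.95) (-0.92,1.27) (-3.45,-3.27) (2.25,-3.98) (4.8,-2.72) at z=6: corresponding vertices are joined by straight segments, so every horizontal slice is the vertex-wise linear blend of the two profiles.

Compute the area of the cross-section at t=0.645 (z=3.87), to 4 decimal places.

Cross-section at t=0.645: each vertex is (1-t)·p0[i] + t·p1[i].
  v1: (1-0.645)·(4.48,0.86) + 0.645·(5.34,-0.27) = (5.0347,0.1311)
  v2: (1-0.645)·(2.16,1.63) + 0.645·(5.49,1.9) = (4.3079,1.8041)
  v3: (1-0.645)·(-0.6,2.37) + 0.645·(0.68,2.95) = (0.2256,2.7441)
  v4: (1-0.645)·(-3.46,3) + 0.645·(-0.92,1.27) = (-1.8217,1.8841)
  v5: (1-0.645)·(-2.17,-0.97) + 0.645·(-3.45,-3.27) = (-2.9956,-2.4535)
  v6: (1-0.645)·(0.52,-2.72) + 0.645·(2.25,-3.98) = (1.6359,-3.5327)
  v7: (1-0.645)·(2.81,-1.57) + 0.645·(4.8,-2.72) = (4.0936,-2.3117)
Shoelace sum Σ(x_i·y_{i+1} − x_{i+1}·y_i):
  i=1: 5.0347·1.8041 − 4.3079·0.1311 = +8.5184 (running +8.5184)
  i=2: 4.3079·2.7441 − 0.2256·1.8041 = +11.4142 (running +19.9325)
  i=3: 0.2256·1.8841 − -1.8217·2.7441 = +5.4240 (running +25.3565)
  i=4: -1.8217·-2.4535 − -2.9956·1.8841 = +10.1137 (running +35.4702)
  i=5: -2.9956·-3.5327 − 1.6359·-2.4535 = +14.5961 (running +50.0663)
  i=6: 1.6359·-2.3117 − 4.0936·-3.5327 = +10.6796 (running +60.7459)
  i=7: 4.0936·0.1311 − 5.0347·-2.3117 = +12.1758 (running +72.9218)
Area = |Σ|/2 = |72.9218|/2 = 36.4609

Area at t=0.645: 36.4609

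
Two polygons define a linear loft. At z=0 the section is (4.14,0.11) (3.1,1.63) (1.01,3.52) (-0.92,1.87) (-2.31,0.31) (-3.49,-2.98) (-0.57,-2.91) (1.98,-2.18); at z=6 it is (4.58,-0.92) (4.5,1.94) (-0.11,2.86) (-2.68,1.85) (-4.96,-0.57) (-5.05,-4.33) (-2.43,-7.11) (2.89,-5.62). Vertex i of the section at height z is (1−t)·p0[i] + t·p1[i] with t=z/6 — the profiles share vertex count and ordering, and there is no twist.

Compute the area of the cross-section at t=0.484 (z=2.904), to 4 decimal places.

Cross-section at t=0.484: each vertex is (1-t)·p0[i] + t·p1[i].
  v1: (1-0.484)·(4.14,0.11) + 0.484·(4.58,-0.92) = (4.3530,-0.3885)
  v2: (1-0.484)·(3.1,1.63) + 0.484·(4.5,1.94) = (3.7776,1.7800)
  v3: (1-0.484)·(1.01,3.52) + 0.484·(-0.11,2.86) = (0.4679,3.2006)
  v4: (1-0.484)·(-0.92,1.87) + 0.484·(-2.68,1.85) = (-1.7718,1.8603)
  v5: (1-0.484)·(-2.31,0.31) + 0.484·(-4.96,-0.57) = (-3.5926,-0.1159)
  v6: (1-0.484)·(-3.49,-2.98) + 0.484·(-5.05,-4.33) = (-4.2450,-3.6334)
  v7: (1-0.484)·(-0.57,-2.91) + 0.484·(-2.43,-7.11) = (-1.4702,-4.9428)
  v8: (1-0.484)·(1.98,-2.18) + 0.484·(2.89,-5.62) = (2.4204,-3.8450)
Shoelace sum Σ(x_i·y_{i+1} − x_{i+1}·y_i):
  i=1: 4.3530·1.7800 − 3.7776·-0.3885 = +9.2161 (running +9.2161)
  i=2: 3.7776·3.2006 − 0.4679·1.7800 = +11.2575 (running +20.4736)
  i=3: 0.4679·1.8603 − -1.7718·3.2006 = +6.5414 (running +27.0150)
  i=4: -1.7718·-0.1159 − -3.5926·1.8603 = +6.8888 (running +33.9038)
  i=5: -3.5926·-3.6334 − -4.2450·-0.1159 = +12.5613 (running +46.4650)
  i=6: -4.2450·-4.9428 − -1.4702·-3.6334 = +15.6404 (running +62.1055)
  i=7: -1.4702·-3.8450 − 2.4204·-4.9428 = +17.6168 (running +79.7222)
  i=8: 2.4204·-0.3885 − 4.3530·-3.8450 = +15.7966 (running +95.5188)
Area = |Σ|/2 = |95.5188|/2 = 47.7594

Area at t=0.484: 47.7594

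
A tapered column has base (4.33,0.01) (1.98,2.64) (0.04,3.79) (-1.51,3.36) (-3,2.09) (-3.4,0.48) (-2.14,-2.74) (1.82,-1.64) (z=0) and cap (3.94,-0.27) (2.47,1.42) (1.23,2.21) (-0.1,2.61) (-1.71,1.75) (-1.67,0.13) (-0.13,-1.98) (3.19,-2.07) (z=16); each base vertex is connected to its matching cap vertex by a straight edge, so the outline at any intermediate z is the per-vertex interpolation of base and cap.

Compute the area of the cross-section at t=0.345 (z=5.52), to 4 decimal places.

Area at t=0.345: 26.8711

Cross-section at t=0.345: each vertex is (1-t)·p0[i] + t·p1[i].
  v1: (1-0.345)·(4.33,0.01) + 0.345·(3.94,-0.27) = (4.1955,-0.0866)
  v2: (1-0.345)·(1.98,2.64) + 0.345·(2.47,1.42) = (2.1490,2.2191)
  v3: (1-0.345)·(0.04,3.79) + 0.345·(1.23,2.21) = (0.4505,3.2449)
  v4: (1-0.345)·(-1.51,3.36) + 0.345·(-0.1,2.61) = (-1.0236,3.1012)
  v5: (1-0.345)·(-3,2.09) + 0.345·(-1.71,1.75) = (-2.5549,1.9727)
  v6: (1-0.345)·(-3.4,0.48) + 0.345·(-1.67,0.13) = (-2.8031,0.3593)
  v7: (1-0.345)·(-2.14,-2.74) + 0.345·(-0.13,-1.98) = (-1.4466,-2.4778)
  v8: (1-0.345)·(1.82,-1.64) + 0.345·(3.19,-2.07) = (2.2927,-1.7883)
Shoelace sum Σ(x_i·y_{i+1} − x_{i+1}·y_i):
  i=1: 4.1955·2.2191 − 2.1490·-0.0866 = +9.4962 (running +9.4962)
  i=2: 2.1490·3.2449 − 0.4505·2.2191 = +5.9736 (running +15.4699)
  i=3: 0.4505·3.1012 − -1.0236·3.2449 = +4.7186 (running +20.1885)
  i=4: -1.0236·1.9727 − -2.5549·3.1012 = +5.9044 (running +26.0928)
  i=5: -2.5549·0.3593 − -2.8031·1.9727 = +4.6119 (running +30.7047)
  i=6: -2.8031·-2.4778 − -1.4466·0.3593 = +7.4653 (running +38.1701)
  i=7: -1.4466·-1.7883 − 2.2927·-2.4778 = +8.2677 (running +46.4377)
  i=8: 2.2927·-0.0866 − 4.1955·-1.7883 = +7.3044 (running +53.7421)
Area = |Σ|/2 = |53.7421|/2 = 26.8711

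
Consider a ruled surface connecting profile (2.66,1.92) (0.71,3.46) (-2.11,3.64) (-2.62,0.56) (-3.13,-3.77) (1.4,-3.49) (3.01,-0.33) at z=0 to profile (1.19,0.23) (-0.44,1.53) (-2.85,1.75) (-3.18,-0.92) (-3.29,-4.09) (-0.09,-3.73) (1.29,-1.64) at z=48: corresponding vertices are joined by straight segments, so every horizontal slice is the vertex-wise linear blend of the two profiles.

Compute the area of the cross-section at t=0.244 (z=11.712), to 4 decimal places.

Area at t=0.244: 31.5706

Cross-section at t=0.244: each vertex is (1-t)·p0[i] + t·p1[i].
  v1: (1-0.244)·(2.66,1.92) + 0.244·(1.19,0.23) = (2.3013,1.5076)
  v2: (1-0.244)·(0.71,3.46) + 0.244·(-0.44,1.53) = (0.4294,2.9891)
  v3: (1-0.244)·(-2.11,3.64) + 0.244·(-2.85,1.75) = (-2.2906,3.1788)
  v4: (1-0.244)·(-2.62,0.56) + 0.244·(-3.18,-0.92) = (-2.7566,0.1989)
  v5: (1-0.244)·(-3.13,-3.77) + 0.244·(-3.29,-4.09) = (-3.1690,-3.8481)
  v6: (1-0.244)·(1.4,-3.49) + 0.244·(-0.09,-3.73) = (1.0364,-3.5486)
  v7: (1-0.244)·(3.01,-0.33) + 0.244·(1.29,-1.64) = (2.5903,-0.6496)
Shoelace sum Σ(x_i·y_{i+1} − x_{i+1}·y_i):
  i=1: 2.3013·2.9891 − 0.4294·1.5076 = +6.2314 (running +6.2314)
  i=2: 0.4294·3.1788 − -2.2906·2.9891 = +8.2117 (running +14.4431)
  i=3: -2.2906·0.1989 − -2.7566·3.1788 = +8.3074 (running +22.7505)
  i=4: -2.7566·-3.8481 − -3.1690·0.1989 = +11.2380 (running +33.9885)
  i=5: -3.1690·-3.5486 − 1.0364·-3.8481 = +15.2338 (running +49.2223)
  i=6: 1.0364·-0.6496 − 2.5903·-3.5486 = +8.5186 (running +57.7409)
  i=7: 2.5903·1.5076 − 2.3013·-0.6496 = +5.4003 (running +63.1412)
Area = |Σ|/2 = |63.1412|/2 = 31.5706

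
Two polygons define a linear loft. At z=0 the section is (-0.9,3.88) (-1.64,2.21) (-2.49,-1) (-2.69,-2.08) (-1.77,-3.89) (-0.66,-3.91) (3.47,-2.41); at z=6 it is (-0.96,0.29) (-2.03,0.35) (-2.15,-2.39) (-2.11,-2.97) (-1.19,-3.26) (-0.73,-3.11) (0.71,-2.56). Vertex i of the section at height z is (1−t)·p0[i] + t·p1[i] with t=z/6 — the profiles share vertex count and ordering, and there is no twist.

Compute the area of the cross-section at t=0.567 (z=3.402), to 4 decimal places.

Cross-section at t=0.567: each vertex is (1-t)·p0[i] + t·p1[i].
  v1: (1-0.567)·(-0.9,3.88) + 0.567·(-0.96,0.29) = (-0.9340,1.8445)
  v2: (1-0.567)·(-1.64,2.21) + 0.567·(-2.03,0.35) = (-1.8611,1.1554)
  v3: (1-0.567)·(-2.49,-1) + 0.567·(-2.15,-2.39) = (-2.2972,-1.7881)
  v4: (1-0.567)·(-2.69,-2.08) + 0.567·(-2.11,-2.97) = (-2.3611,-2.5846)
  v5: (1-0.567)·(-1.77,-3.89) + 0.567·(-1.19,-3.26) = (-1.4411,-3.5328)
  v6: (1-0.567)·(-0.66,-3.91) + 0.567·(-0.73,-3.11) = (-0.6997,-3.4564)
  v7: (1-0.567)·(3.47,-2.41) + 0.567·(0.71,-2.56) = (1.9051,-2.4950)
Shoelace sum Σ(x_i·y_{i+1} − x_{i+1}·y_i):
  i=1: -0.9340·1.1554 − -1.8611·1.8445 = +2.3537 (running +2.3537)
  i=2: -1.8611·-1.7881 − -2.2972·1.1554 = +5.9821 (running +8.3358)
  i=3: -2.2972·-2.5846 − -2.3611·-1.7881 = +1.7154 (running +10.0512)
  i=4: -2.3611·-3.5328 − -1.4411·-2.5846 = +4.6166 (running +14.6678)
  i=5: -1.4411·-3.4564 − -0.6997·-3.5328 = +2.5093 (running +17.1771)
  i=6: -0.6997·-2.4950 − 1.9051·-3.4564 = +8.3305 (running +25.5076)
  i=7: 1.9051·1.8445 − -0.9340·-2.4950 = +1.1834 (running +26.6910)
Area = |Σ|/2 = |26.6910|/2 = 13.3455

Area at t=0.567: 13.3455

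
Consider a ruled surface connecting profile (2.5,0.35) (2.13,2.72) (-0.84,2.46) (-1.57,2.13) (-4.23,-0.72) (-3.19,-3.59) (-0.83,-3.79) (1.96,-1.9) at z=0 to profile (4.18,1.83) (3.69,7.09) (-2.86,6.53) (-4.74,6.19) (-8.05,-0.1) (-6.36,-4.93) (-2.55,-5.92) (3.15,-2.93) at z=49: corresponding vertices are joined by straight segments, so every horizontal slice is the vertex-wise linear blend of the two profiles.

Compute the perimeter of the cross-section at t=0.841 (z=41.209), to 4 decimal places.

Cross-section at t=0.841: each vertex is (1-t)·p0[i] + t·p1[i].
  v1: (1-0.841)·(2.5,0.35) + 0.841·(4.18,1.83) = (3.9129,1.5947)
  v2: (1-0.841)·(2.13,2.72) + 0.841·(3.69,7.09) = (3.4420,6.3952)
  v3: (1-0.841)·(-0.84,2.46) + 0.841·(-2.86,6.53) = (-2.5388,5.8829)
  v4: (1-0.841)·(-1.57,2.13) + 0.841·(-4.74,6.19) = (-4.2360,5.5445)
  v5: (1-0.841)·(-4.23,-0.72) + 0.841·(-8.05,-0.1) = (-7.4426,-0.1986)
  v6: (1-0.841)·(-3.19,-3.59) + 0.841·(-6.36,-4.93) = (-5.8560,-4.7169)
  v7: (1-0.841)·(-0.83,-3.79) + 0.841·(-2.55,-5.92) = (-2.2765,-5.5813)
  v8: (1-0.841)·(1.96,-1.9) + 0.841·(3.15,-2.93) = (2.9608,-2.7662)
Perimeter = Σ |v_{i+1} − v_i|:
  edge 1→2: √(-0.4709² + 4.8005²) = 4.8235 (running 4.8235)
  edge 2→3: √(-5.9808² + -0.5123²) = 6.0027 (running 10.8262)
  edge 3→4: √(-1.6972² + -0.3384²) = 1.7306 (running 12.5568)
  edge 4→5: √(-3.2067² + -5.7430²) = 6.5776 (running 19.1344)
  edge 5→6: √(1.5867² + -4.5184²) = 4.7888 (running 23.9232)
  edge 6→7: √(3.5795² + -0.8644²) = 3.6823 (running 27.6056)
  edge 7→8: √(5.2373² + 2.8151²) = 5.9459 (running 33.5515)
  edge 8→1: √(0.9521² + 4.3609²) = 4.4636 (running 38.0152)
Perimeter = 38.0152

Perimeter at t=0.841: 38.0152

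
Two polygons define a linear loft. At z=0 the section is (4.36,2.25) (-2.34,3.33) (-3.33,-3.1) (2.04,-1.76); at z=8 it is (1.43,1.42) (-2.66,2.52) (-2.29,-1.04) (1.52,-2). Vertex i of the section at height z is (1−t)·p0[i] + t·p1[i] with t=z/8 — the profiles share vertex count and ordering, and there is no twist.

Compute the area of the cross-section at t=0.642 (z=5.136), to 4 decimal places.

Area at t=0.642: 19.5727

Cross-section at t=0.642: each vertex is (1-t)·p0[i] + t·p1[i].
  v1: (1-0.642)·(4.36,2.25) + 0.642·(1.43,1.42) = (2.4789,1.7171)
  v2: (1-0.642)·(-2.34,3.33) + 0.642·(-2.66,2.52) = (-2.5454,2.8100)
  v3: (1-0.642)·(-3.33,-3.1) + 0.642·(-2.29,-1.04) = (-2.6623,-1.7775)
  v4: (1-0.642)·(2.04,-1.76) + 0.642·(1.52,-2) = (1.7062,-1.9141)
Shoelace sum Σ(x_i·y_{i+1} − x_{i+1}·y_i):
  i=1: 2.4789·2.8100 − -2.5454·1.7171 = +11.3366 (running +11.3366)
  i=2: -2.5454·-1.7775 − -2.6623·2.8100 = +12.0055 (running +23.3422)
  i=3: -2.6623·-1.9141 − 1.7062·-1.7775 = +8.1286 (running +31.4707)
  i=4: 1.7062·1.7171 − 2.4789·-1.9141 = +7.6746 (running +39.1453)
Area = |Σ|/2 = |39.1453|/2 = 19.5727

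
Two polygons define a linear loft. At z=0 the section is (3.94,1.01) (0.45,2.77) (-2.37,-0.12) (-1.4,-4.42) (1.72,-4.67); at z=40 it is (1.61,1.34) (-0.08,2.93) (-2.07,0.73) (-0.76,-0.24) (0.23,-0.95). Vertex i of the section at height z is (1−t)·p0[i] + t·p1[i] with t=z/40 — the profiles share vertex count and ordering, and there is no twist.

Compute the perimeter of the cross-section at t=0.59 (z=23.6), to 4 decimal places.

Perimeter at t=0.59: 14.9572

Cross-section at t=0.59: each vertex is (1-t)·p0[i] + t·p1[i].
  v1: (1-0.59)·(3.94,1.01) + 0.59·(1.61,1.34) = (2.5653,1.2047)
  v2: (1-0.59)·(0.45,2.77) + 0.59·(-0.08,2.93) = (0.1373,2.8644)
  v3: (1-0.59)·(-2.37,-0.12) + 0.59·(-2.07,0.73) = (-2.1930,0.3815)
  v4: (1-0.59)·(-1.4,-4.42) + 0.59·(-0.76,-0.24) = (-1.0224,-1.9538)
  v5: (1-0.59)·(1.72,-4.67) + 0.59·(0.23,-0.95) = (0.8409,-2.4752)
Perimeter = Σ |v_{i+1} − v_i|:
  edge 1→2: √(-2.4280² + 1.6597²) = 2.9411 (running 2.9411)
  edge 2→3: √(-2.3303² + -2.4829²) = 3.4052 (running 6.3462)
  edge 3→4: √(1.1706² + -2.3353²) = 2.6123 (running 8.9585)
  edge 4→5: √(1.8633² + -0.5214²) = 1.9349 (running 10.8933)
  edge 5→1: √(1.7244² + 3.6799²) = 4.0639 (running 14.9572)
Perimeter = 14.9572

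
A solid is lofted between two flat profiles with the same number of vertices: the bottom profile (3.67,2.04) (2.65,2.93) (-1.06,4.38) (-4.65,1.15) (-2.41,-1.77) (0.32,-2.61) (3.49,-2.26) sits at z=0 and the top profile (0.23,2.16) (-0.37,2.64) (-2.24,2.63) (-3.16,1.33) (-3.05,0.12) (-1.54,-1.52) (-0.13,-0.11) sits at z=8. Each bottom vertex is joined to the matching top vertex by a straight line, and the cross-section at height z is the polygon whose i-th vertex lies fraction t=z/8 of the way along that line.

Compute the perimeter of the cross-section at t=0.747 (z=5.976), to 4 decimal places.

Cross-section at t=0.747: each vertex is (1-t)·p0[i] + t·p1[i].
  v1: (1-0.747)·(3.67,2.04) + 0.747·(0.23,2.16) = (1.1003,2.1296)
  v2: (1-0.747)·(2.65,2.93) + 0.747·(-0.37,2.64) = (0.3941,2.7134)
  v3: (1-0.747)·(-1.06,4.38) + 0.747·(-2.24,2.63) = (-1.9415,3.0728)
  v4: (1-0.747)·(-4.65,1.15) + 0.747·(-3.16,1.33) = (-3.5370,1.2845)
  v5: (1-0.747)·(-2.41,-1.77) + 0.747·(-3.05,0.12) = (-2.8881,-0.3582)
  v6: (1-0.747)·(0.32,-2.61) + 0.747·(-1.54,-1.52) = (-1.0694,-1.7958)
  v7: (1-0.747)·(3.49,-2.26) + 0.747·(-0.13,-0.11) = (0.7859,-0.6539)
Perimeter = Σ |v_{i+1} − v_i|:
  edge 1→2: √(-0.7063² + 0.5837²) = 0.9163 (running 0.9163)
  edge 2→3: √(-2.3355² + 0.3594²) = 2.3630 (running 3.2793)
  edge 3→4: √(-1.5955² + -1.7883²) = 2.3966 (running 5.6759)
  edge 4→5: √(0.6489² + -1.6426²) = 1.7662 (running 7.4420)
  edge 5→6: √(1.8187² + -1.4376²) = 2.3182 (running 9.7602)
  edge 6→7: √(1.8553² + 1.1418²) = 2.1785 (running 11.9387)
  edge 7→1: √(0.3145² + 2.7836²) = 2.8013 (running 14.7400)
Perimeter = 14.7400

Perimeter at t=0.747: 14.7400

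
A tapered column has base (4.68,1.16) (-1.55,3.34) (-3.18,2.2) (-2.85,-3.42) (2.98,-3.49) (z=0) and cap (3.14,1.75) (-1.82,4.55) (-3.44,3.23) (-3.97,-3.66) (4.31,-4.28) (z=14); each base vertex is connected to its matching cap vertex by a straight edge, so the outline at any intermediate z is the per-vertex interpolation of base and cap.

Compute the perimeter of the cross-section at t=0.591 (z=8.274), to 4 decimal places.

Cross-section at t=0.591: each vertex is (1-t)·p0[i] + t·p1[i].
  v1: (1-0.591)·(4.68,1.16) + 0.591·(3.14,1.75) = (3.7699,1.5087)
  v2: (1-0.591)·(-1.55,3.34) + 0.591·(-1.82,4.55) = (-1.7096,4.0551)
  v3: (1-0.591)·(-3.18,2.2) + 0.591·(-3.44,3.23) = (-3.3337,2.8087)
  v4: (1-0.591)·(-2.85,-3.42) + 0.591·(-3.97,-3.66) = (-3.5119,-3.5618)
  v5: (1-0.591)·(2.98,-3.49) + 0.591·(4.31,-4.28) = (3.7660,-3.9569)
Perimeter = Σ |v_{i+1} − v_i|:
  edge 1→2: √(-5.4794² + 2.5464²) = 6.0422 (running 6.0422)
  edge 2→3: √(-1.6241² + -1.2464²) = 2.0472 (running 8.0894)
  edge 3→4: √(-0.1783² + -6.3706²) = 6.3731 (running 14.4625)
  edge 4→5: √(7.2779² + -0.3951²) = 7.2887 (running 21.7512)
  edge 5→1: √(0.0038² + 5.4656²) = 5.4656 (running 27.2168)
Perimeter = 27.2168

Perimeter at t=0.591: 27.2168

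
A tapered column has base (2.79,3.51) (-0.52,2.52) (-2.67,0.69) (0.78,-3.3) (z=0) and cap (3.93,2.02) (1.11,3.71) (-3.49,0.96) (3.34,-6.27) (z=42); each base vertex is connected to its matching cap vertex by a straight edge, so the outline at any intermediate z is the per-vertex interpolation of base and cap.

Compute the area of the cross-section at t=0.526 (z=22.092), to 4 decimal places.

Area at t=0.526: 27.6849

Cross-section at t=0.526: each vertex is (1-t)·p0[i] + t·p1[i].
  v1: (1-0.526)·(2.79,3.51) + 0.526·(3.93,2.02) = (3.3896,2.7263)
  v2: (1-0.526)·(-0.52,2.52) + 0.526·(1.11,3.71) = (0.3374,3.1459)
  v3: (1-0.526)·(-2.67,0.69) + 0.526·(-3.49,0.96) = (-3.1013,0.8320)
  v4: (1-0.526)·(0.78,-3.3) + 0.526·(3.34,-6.27) = (2.1266,-4.8622)
Shoelace sum Σ(x_i·y_{i+1} − x_{i+1}·y_i):
  i=1: 3.3896·3.1459 − 0.3374·2.7263 = +9.7438 (running +9.7438)
  i=2: 0.3374·0.8320 − -3.1013·3.1459 = +10.0373 (running +19.7811)
  i=3: -3.1013·-4.8622 − 2.1266·0.8320 = +13.3100 (running +33.0911)
  i=4: 2.1266·2.7263 − 3.3896·-4.8622 = +22.2787 (running +55.3698)
Area = |Σ|/2 = |55.3698|/2 = 27.6849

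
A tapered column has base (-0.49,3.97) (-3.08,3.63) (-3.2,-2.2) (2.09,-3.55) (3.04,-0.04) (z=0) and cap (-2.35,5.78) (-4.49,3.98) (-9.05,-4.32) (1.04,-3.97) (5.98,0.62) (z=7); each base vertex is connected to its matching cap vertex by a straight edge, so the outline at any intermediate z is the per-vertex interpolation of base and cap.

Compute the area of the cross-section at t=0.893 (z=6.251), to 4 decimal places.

Area at t=0.893: 80.1075

Cross-section at t=0.893: each vertex is (1-t)·p0[i] + t·p1[i].
  v1: (1-0.893)·(-0.49,3.97) + 0.893·(-2.35,5.78) = (-2.1510,5.5863)
  v2: (1-0.893)·(-3.08,3.63) + 0.893·(-4.49,3.98) = (-4.3391,3.9425)
  v3: (1-0.893)·(-3.2,-2.2) + 0.893·(-9.05,-4.32) = (-8.4241,-4.0932)
  v4: (1-0.893)·(2.09,-3.55) + 0.893·(1.04,-3.97) = (1.1523,-3.9251)
  v5: (1-0.893)·(3.04,-0.04) + 0.893·(5.98,0.62) = (5.6654,0.5494)
Shoelace sum Σ(x_i·y_{i+1} − x_{i+1}·y_i):
  i=1: -2.1510·3.9425 − -4.3391·5.5863 = +15.7595 (running +15.7595)
  i=2: -4.3391·-4.0932 − -8.4241·3.9425 = +50.9730 (running +66.7325)
  i=3: -8.4241·-3.9251 − 1.1523·-4.0932 = +37.7817 (running +104.5141)
  i=4: 1.1523·0.5494 − 5.6654·-3.9251 = +22.8702 (running +127.3843)
  i=5: 5.6654·5.5863 − -2.1510·0.5494 = +32.8306 (running +160.2149)
Area = |Σ|/2 = |160.2149|/2 = 80.1075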